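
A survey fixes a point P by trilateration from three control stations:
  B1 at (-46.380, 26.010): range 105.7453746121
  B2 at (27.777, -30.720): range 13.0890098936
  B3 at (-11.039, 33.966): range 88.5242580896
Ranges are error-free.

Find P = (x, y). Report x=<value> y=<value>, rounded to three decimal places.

x=34.779 y=-41.779

eq1: (x + 46.380)² + (y − 26.010)² = 105.7453746121²
eq2: (x − 27.777)² + (y + 30.720)² = 13.0890098936²
eq3: (x + 11.039)² + (y − 33.966)² = 88.5242580896²
eq3−eq2, eq3−eq1 (x²,y² cancel):
  77.632·x − 129.372·y = 8104.953542
  -70.682·x − 15.912·y = -1793.464159
det = 77.632·-15.912 − -129.372·-70.682 = -10379.552088
x = (8104.953542·-15.912 − -129.372·-1793.464159) / -10379.552088 = 34.778964
y = (77.632·-1793.464159 − 8104.953542·-70.682) / -10379.552088 = -41.778693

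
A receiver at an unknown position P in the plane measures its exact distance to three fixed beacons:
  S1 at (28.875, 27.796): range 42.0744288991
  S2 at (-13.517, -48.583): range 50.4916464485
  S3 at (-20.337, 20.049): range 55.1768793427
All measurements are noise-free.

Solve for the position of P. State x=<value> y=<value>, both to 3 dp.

x=23.168 y=-13.890

eq1: (x − 28.875)² + (y − 27.796)² = 42.0744288991²
eq2: (x + 13.517)² + (y + 48.583)² = 50.4916464485²
eq3: (x + 20.337)² + (y − 20.049)² = 55.1768793427²
eq2−eq1, eq2−eq3 (x²,y² cancel):
  84.784·x + 152.758·y = -157.485143
  -13.640·x + 137.264·y = -2222.542861
det = 84.784·137.264 − 152.758·-13.640 = 13721.410096
x = (-157.485143·137.264 − 152.758·-2222.542861) / 13721.410096 = 23.167747
y = (84.784·-2222.542861 − -157.485143·-13.640) / 13721.410096 = -13.889547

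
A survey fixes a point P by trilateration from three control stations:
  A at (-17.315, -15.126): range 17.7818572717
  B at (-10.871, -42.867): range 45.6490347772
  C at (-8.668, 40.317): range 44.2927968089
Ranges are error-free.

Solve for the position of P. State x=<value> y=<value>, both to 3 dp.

x=-26.809 y=-0.091

eq1: (x + 17.315)² + (y + 15.126)² = 17.7818572717²
eq2: (x + 10.871)² + (y + 42.867)² = 45.6490347772²
eq3: (x + 8.668)² + (y − 40.317)² = 44.2927968089²
eq2−eq3, eq2−eq1 (x²,y² cancel):
  4.406·x + 166.368·y = -133.181090
  -12.888·x + 55.482·y = 340.486699
det = 4.406·55.482 − 166.368·-12.888 = 2388.604476
x = (-133.181090·55.482 − 166.368·340.486699) / 2388.604476 = -26.808643
y = (4.406·340.486699 − -133.181090·-12.888) / 2388.604476 = -0.090535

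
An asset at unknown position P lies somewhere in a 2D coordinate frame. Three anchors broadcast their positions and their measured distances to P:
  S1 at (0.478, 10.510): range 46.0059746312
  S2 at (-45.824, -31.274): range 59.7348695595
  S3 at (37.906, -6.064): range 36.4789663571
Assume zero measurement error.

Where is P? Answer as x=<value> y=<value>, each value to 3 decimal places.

eq1: (x − 0.478)² + (y − 10.510)² = 46.0059746312²
eq2: (x + 45.824)² + (y + 31.274)² = 59.7348695595²
eq3: (x − 37.906)² + (y + 6.064)² = 36.4789663571²
eq1−eq2, eq1−eq3 (x²,y² cancel):
  -92.604·x − 83.568·y = 1515.508528
  74.856·x − 33.148·y = 2148.783063
det = -92.604·-33.148 − -83.568·74.856 = 9325.203600
x = (1515.508528·-33.148 − -83.568·2148.783063) / 9325.203600 = 13.869234
y = (-92.604·2148.783063 − 1515.508528·74.856) / 9325.203600 = -33.503913

x=13.869 y=-33.504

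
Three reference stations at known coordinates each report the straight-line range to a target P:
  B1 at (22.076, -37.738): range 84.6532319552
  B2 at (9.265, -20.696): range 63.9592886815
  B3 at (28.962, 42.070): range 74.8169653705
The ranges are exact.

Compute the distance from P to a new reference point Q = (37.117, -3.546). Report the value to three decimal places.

eq1: (x − 22.076)² + (y + 37.738)² = 84.6532319552²
eq2: (x − 9.265)² + (y + 20.696)² = 63.9592886815²
eq3: (x − 28.962)² + (y − 42.070)² = 74.8169653705²
eq3−eq2, eq3−eq1 (x²,y² cancel):
  -39.394·x − 125.532·y = -587.730004
  -13.772·x − 159.616·y = -2265.767297
det = -39.394·-159.616 − -125.532·-13.772 = 4559.086000
x = (-587.730004·-159.616 − -125.532·-2265.767297) / 4559.086000 = -41.809957
y = (-39.394·-2265.767297 − -587.730004·-13.772) / 4559.086000 = 17.802564
|P − Q| = √((-41.809957 − 37.117)² + (17.802564 − -3.546)²) = 81.763229

81.763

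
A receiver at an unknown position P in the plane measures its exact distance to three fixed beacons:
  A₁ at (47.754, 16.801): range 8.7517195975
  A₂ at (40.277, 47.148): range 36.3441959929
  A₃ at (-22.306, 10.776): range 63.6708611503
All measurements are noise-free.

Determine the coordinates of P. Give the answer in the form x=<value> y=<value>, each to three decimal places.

eq1: (x − 47.754)² + (y − 16.801)² = 8.7517195975²
eq2: (x − 40.277)² + (y − 47.148)² = 36.3441959929²
eq3: (x + 22.306)² + (y − 10.776)² = 63.6708611503²
eq3−eq2, eq3−eq1 (x²,y² cancel):
  125.166·x + 72.744·y = 5964.568798
  140.120·x + 12.050·y = 5926.424269
det = 125.166·12.050 − 72.744·140.120 = -8684.638980
x = (5964.568798·12.050 − 72.744·5926.424269) / -8684.638980 = 41.364846
y = (125.166·5926.424269 − 5964.568798·140.120) / -8684.638980 = 10.820088

x=41.365 y=10.820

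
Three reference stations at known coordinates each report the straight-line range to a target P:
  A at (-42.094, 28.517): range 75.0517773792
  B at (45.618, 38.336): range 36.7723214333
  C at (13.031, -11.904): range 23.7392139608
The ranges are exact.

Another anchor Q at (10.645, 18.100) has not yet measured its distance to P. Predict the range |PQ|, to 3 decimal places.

eq1: (x + 42.094)² + (y − 28.517)² = 75.0517773792²
eq2: (x − 45.618)² + (y − 38.336)² = 36.7723214333²
eq3: (x − 13.031)² + (y + 11.904)² = 23.7392139608²
eq3−eq2, eq3−eq1 (x²,y² cancel):
  65.174·x + 100.480·y = 2450.485299
  -110.250·x + 80.842·y = -2795.607060
det = 65.174·80.842 − 100.480·-110.250 = 16346.716508
x = (2450.485299·80.842 − 100.480·-2795.607060) / 16346.716508 = 29.302810
y = (65.174·-2795.607060 − 2450.485299·-110.250) / 16346.716508 = 5.381210
|P − Q| = √((29.302810 − 10.645)² + (5.381210 − 18.100)²) = 22.580556

22.581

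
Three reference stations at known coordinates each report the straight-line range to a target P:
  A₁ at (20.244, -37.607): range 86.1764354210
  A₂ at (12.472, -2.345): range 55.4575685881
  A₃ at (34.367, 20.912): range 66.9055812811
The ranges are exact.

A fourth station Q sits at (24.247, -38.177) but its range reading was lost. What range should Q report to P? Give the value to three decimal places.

eq1: (x − 20.244)² + (y + 37.607)² = 86.1764354210²
eq2: (x − 12.472)² + (y + 2.345)² = 55.4575685881²
eq3: (x − 34.367)² + (y − 20.912)² = 66.9055812811²
eq3−eq2, eq3−eq1 (x²,y² cancel):
  -43.790·x − 46.514·y = -56.537731
  -28.246·x − 117.038·y = -2744.317663
det = -43.790·-117.038 − -46.514·-28.246 = 3811.259576
x = (-56.537731·-117.038 − -46.514·-2744.317663) / 3811.259576 = -31.756464
y = (-43.790·-2744.317663 − -56.537731·-28.246) / 3811.259576 = 31.112209
|P − Q| = √((-31.756464 − 24.247)² + (31.112209 − -38.177)²) = 89.091989

89.092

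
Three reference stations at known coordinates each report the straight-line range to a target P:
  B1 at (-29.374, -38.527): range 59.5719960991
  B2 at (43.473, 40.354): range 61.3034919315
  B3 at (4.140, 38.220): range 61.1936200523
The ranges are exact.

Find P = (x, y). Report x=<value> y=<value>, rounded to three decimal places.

eq1: (x + 29.374)² + (y + 38.527)² = 59.5719960991²
eq2: (x − 43.473)² + (y − 40.354)² = 61.3034919315²
eq3: (x − 4.140)² + (y − 38.220)² = 61.1936200523²
eq2−eq3, eq2−eq1 (x²,y² cancel):
  -78.666·x − 4.268·y = -2026.980057
  -145.694·x − 157.762·y = -961.890036
det = -78.666·-157.762 − -4.268·-145.694 = 11788.683500
x = (-2026.980057·-157.762 − -4.268·-961.890036) / 11788.683500 = 26.777806
y = (-78.666·-961.890036 − -2026.980057·-145.694) / 11788.683500 = -18.632343

x=26.778 y=-18.632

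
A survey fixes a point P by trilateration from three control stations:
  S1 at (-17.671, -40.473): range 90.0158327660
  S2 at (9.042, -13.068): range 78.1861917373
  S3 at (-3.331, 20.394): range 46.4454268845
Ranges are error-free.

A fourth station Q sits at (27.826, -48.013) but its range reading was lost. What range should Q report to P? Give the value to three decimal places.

117.240

eq1: (x + 17.671)² + (y + 40.473)² = 90.0158327660²
eq2: (x − 9.042)² + (y + 13.068)² = 78.1861917373²
eq3: (x + 3.331)² + (y − 20.394)² = 46.4454268845²
eq2−eq3, eq2−eq1 (x²,y² cancel):
  -24.746·x + 66.924·y = 4130.383309
  -53.426·x − 54.810·y = -291.971988
det = -24.746·-54.810 − 66.924·-53.426 = 4931.809884
x = (4130.383309·-54.810 − 66.924·-291.971988) / 4931.809884 = -41.941271
y = (-24.746·-291.971988 − 4130.383309·-53.426) / 4931.809884 = 46.209202
|P − Q| = √((-41.941271 − 27.826)² + (46.209202 − -48.013)²) = 117.240332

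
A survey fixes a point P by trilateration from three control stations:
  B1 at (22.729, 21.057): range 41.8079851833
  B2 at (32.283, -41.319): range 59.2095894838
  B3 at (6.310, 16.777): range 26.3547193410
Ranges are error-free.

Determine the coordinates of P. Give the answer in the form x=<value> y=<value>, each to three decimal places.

x=-12.078 y=-2.103

eq1: (x − 22.729)² + (y − 21.057)² = 41.8079851833²
eq2: (x − 32.283)² + (y + 41.319)² = 59.2095894838²
eq3: (x − 6.310)² + (y − 16.777)² = 26.3547193410²
eq1−eq3, eq1−eq2 (x²,y² cancel):
  -32.838·x − 8.560·y = 414.615533
  19.108·x − 124.752·y = 31.579298
det = -32.838·-124.752 − -8.560·19.108 = 4260.170656
x = (414.615533·-124.752 − -8.560·31.579298) / 4260.170656 = -12.077873
y = (-32.838·31.579298 − 414.615533·19.108) / 4260.170656 = -2.103079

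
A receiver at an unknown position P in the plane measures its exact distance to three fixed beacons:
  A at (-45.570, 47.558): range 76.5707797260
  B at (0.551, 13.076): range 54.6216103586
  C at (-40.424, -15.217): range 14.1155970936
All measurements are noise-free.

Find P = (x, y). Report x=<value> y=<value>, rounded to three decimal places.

x=-35.113 y=-28.295

eq1: (x + 45.570)² + (y − 47.558)² = 76.5707797260²
eq2: (x − 0.551)² + (y − 13.076)² = 54.6216103586²
eq3: (x + 40.424)² + (y + 15.217)² = 14.1155970936²
eq1−eq3, eq1−eq2 (x²,y² cancel):
  10.292·x − 125.550·y = 3191.102828
  92.242·x − 68.964·y = -1287.538897
det = 10.292·-68.964 − -125.550·92.242 = 10871.205612
x = (3191.102828·-68.964 − -125.550·-1287.538897) / 10871.205612 = -35.113099
y = (10.292·-1287.538897 − 3191.102828·92.242) / 10871.205612 = -28.295395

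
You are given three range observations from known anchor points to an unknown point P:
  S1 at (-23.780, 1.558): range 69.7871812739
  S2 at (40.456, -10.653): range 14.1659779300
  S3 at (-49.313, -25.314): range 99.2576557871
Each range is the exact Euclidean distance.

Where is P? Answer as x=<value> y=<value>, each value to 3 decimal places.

x=46.002 y=2.382

eq1: (x + 23.780)² + (y − 1.558)² = 69.7871812739²
eq2: (x − 40.456)² + (y + 10.653)² = 14.1659779300²
eq3: (x + 49.313)² + (y + 25.314)² = 99.2576557871²
eq2−eq1, eq2−eq3 (x²,y² cancel):
  -128.472·x + 24.422·y = -5851.834320
  -179.538·x − 29.322·y = -8329.011082
det = -128.472·-29.322 − 24.422·-179.538 = 8151.733020
x = (-5851.834320·-29.322 − 24.422·-8329.011082) / 8151.733020 = 46.002316
y = (-128.472·-8329.011082 − -5851.834320·-179.538) / 8151.733020 = 2.382080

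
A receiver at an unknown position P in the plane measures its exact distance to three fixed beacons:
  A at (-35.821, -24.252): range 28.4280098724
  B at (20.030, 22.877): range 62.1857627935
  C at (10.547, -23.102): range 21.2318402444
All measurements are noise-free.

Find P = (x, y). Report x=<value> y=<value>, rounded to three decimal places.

x=-8.569 y=-32.342

eq1: (x + 35.821)² + (y + 24.252)² = 28.4280098724²
eq2: (x − 20.030)² + (y − 22.877)² = 62.1857627935²
eq3: (x − 10.547)² + (y + 23.102)² = 21.2318402444²
eq2−eq3, eq2−eq1 (x²,y² cancel):
  -18.966·x − 91.958·y = 3136.661638
  -111.702·x − 94.258·y = 4005.662865
det = -18.966·-94.258 − -91.958·-111.702 = -8484.195288
x = (3136.661638·-94.258 − -91.958·4005.662865) / -8484.195288 = -8.568555
y = (-18.966·4005.662865 − 3136.661638·-111.702) / -8484.195288 = -32.342487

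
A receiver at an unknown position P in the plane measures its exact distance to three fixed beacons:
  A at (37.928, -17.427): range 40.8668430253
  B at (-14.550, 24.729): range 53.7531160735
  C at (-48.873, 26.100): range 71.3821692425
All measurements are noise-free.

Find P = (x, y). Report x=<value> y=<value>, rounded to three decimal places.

eq1: (x − 37.928)² + (y + 17.427)² = 40.8668430253²
eq2: (x + 14.550)² + (y − 24.729)² = 53.7531160735²
eq3: (x + 48.873)² + (y − 26.100)² = 71.3821692425²
eq3−eq2, eq3−eq1 (x²,y² cancel):
  68.646·x − 2.742·y = -40.537590
  173.602·x − 87.054·y = 2097.768611
det = 68.646·-87.054 − -2.742·173.602 = -5499.892200
x = (-40.537590·-87.054 − -2.742·2097.768611) / -5499.892200 = -1.687495
y = (68.646·2097.768611 − -40.537590·173.602) / -5499.892200 = -27.462507

x=-1.687 y=-27.463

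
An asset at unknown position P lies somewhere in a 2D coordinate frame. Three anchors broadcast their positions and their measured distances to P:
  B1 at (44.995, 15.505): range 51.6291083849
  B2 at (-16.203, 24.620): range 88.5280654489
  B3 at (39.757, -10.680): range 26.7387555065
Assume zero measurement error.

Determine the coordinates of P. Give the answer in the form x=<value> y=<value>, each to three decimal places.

eq1: (x − 44.995)² + (y − 15.505)² = 51.6291083849²
eq2: (x + 16.203)² + (y − 24.620)² = 88.5280654489²
eq3: (x − 39.757)² + (y + 10.680)² = 26.7387555065²
eq1−eq2, eq1−eq3 (x²,y² cancel):
  -122.396·x + 18.230·y = -6567.926981
  -10.476·x − 52.370·y = 1380.330186
det = -122.396·-52.370 − 18.230·-10.476 = 6600.856000
x = (-6567.926981·-52.370 − 18.230·1380.330186) / 6600.856000 = 48.296602
y = (-122.396·1380.330186 − -6567.926981·-10.476) / 6600.856000 = -36.018434

x=48.297 y=-36.018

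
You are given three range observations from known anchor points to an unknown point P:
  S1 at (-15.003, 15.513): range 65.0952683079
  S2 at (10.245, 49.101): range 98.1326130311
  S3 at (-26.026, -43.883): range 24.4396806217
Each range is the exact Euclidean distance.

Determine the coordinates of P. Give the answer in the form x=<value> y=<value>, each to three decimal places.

x=-1.983 y=-48.267

eq1: (x + 15.003)² + (y − 15.513)² = 65.0952683079²
eq2: (x − 10.245)² + (y − 49.101)² = 98.1326130311²
eq3: (x + 26.026)² + (y + 43.883)² = 24.4396806217²
eq3−eq2, eq3−eq1 (x²,y² cancel):
  72.542·x + 185.968·y = -9119.913890
  22.046·x + 118.792·y = -5777.423154
det = 72.542·118.792 − 185.968·22.046 = 4517.558736
x = (-9119.913890·118.792 − 185.968·-5777.423154) / 4517.558736 = -1.982704
y = (72.542·-5777.423154 − -9119.913890·22.046) / 4517.558736 = -48.266823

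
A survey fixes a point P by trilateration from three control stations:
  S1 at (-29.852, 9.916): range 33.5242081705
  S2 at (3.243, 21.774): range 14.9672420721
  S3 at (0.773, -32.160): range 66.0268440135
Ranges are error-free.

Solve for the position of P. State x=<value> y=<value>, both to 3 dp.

eq1: (x + 29.852)² + (y − 9.916)² = 33.5242081705²
eq2: (x − 3.243)² + (y − 21.774)² = 14.9672420721²
eq3: (x − 0.773)² + (y + 32.160)² = 66.0268440135²
eq2−eq1, eq2−eq3 (x²,y² cancel):
  -66.190·x − 23.716·y = -395.009363
  -4.940·x − 107.868·y = -3585.286791
det = -66.190·-107.868 − -23.716·-4.940 = 7022.625880
x = (-395.009363·-107.868 − -23.716·-3585.286791) / 7022.625880 = -6.040446
y = (-66.190·-3585.286791 − -395.009363·-4.940) / 7022.625880 = 33.514356

x=-6.040 y=33.514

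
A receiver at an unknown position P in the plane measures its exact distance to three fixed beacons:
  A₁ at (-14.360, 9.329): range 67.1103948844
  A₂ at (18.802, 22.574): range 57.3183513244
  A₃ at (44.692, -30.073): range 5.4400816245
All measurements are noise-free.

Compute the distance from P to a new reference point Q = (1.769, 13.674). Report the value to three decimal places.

eq1: (x + 14.360)² + (y − 9.329)² = 67.1103948844²
eq2: (x − 18.802)² + (y − 22.574)² = 57.3183513244²
eq3: (x − 44.692)² + (y + 30.073)² = 5.4400816245²
eq1−eq3, eq1−eq2 (x²,y² cancel):
  118.104·x − 78.804·y = 7082.730965
  66.324·x + 26.490·y = 1788.272542
det = 118.104·26.490 − -78.804·66.324 = 8355.171456
x = (7082.730965·26.490 − -78.804·1788.272542) / 8355.171456 = 39.322302
y = (118.104·1788.272542 − 7082.730965·66.324) / 8355.171456 = -30.945255
|P − Q| = √((39.322302 − 1.769)² + (-30.945255 − 13.674)²) = 58.319194

58.319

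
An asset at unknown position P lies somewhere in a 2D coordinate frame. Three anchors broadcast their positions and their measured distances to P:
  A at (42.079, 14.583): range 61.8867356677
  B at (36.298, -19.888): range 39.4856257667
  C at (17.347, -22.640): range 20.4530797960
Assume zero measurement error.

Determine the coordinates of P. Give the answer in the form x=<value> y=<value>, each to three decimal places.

x=-2.203 y=-28.649

eq1: (x − 42.079)² + (y − 14.583)² = 61.8867356677²
eq2: (x − 36.298)² + (y + 19.888)² = 39.4856257667²
eq3: (x − 17.347)² + (y + 22.640)² = 20.4530797960²
eq2−eq1, eq2−eq3 (x²,y² cancel):
  11.562·x + 68.942·y = -2000.624627
  -37.902·x − 5.504·y = 241.196830
det = 11.562·-5.504 − 68.942·-37.902 = 2549.402436
x = (-2000.624627·-5.504 − 68.942·241.196830) / 2549.402436 = -2.203322
y = (11.562·241.196830 − -2000.624627·-37.902) / 2549.402436 = -28.649442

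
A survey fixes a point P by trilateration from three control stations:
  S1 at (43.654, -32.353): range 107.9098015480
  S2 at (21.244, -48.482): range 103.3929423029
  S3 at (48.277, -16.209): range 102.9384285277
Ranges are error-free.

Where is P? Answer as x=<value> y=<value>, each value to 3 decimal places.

x=-41.943 y=33.357

eq1: (x − 43.654)² + (y + 32.353)² = 107.9098015480²
eq2: (x − 21.244)² + (y + 48.482)² = 103.3929423029²
eq3: (x − 48.277)² + (y + 16.209)² = 102.9384285277²
eq3−eq1, eq3−eq2 (x²,y² cancel):
  -9.246·x − 32.288·y = -689.217287
  -54.066·x − 64.546·y = 114.631000
det = -9.246·-64.546 − -32.288·-54.066 = -1148.890692
x = (-689.217287·-64.546 − -32.288·114.631000) / -1148.890692 = -41.942567
y = (-9.246·114.631000 − -689.217287·-54.066) / -1148.890692 = 33.356611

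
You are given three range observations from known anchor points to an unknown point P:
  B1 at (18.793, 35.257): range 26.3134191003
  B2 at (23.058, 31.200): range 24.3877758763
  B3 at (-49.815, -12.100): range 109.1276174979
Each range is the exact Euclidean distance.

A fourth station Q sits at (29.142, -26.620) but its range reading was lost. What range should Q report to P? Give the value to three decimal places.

72.770

eq1: (x − 18.793)² + (y − 35.257)² = 26.3134191003²
eq2: (x − 23.058)² + (y − 31.200)² = 24.3877758763²
eq3: (x + 49.815)² + (y + 12.100)² = 109.1276174979²
eq3−eq2, eq3−eq1 (x²,y² cancel):
  145.746·x + 86.600·y = 10191.240428
  137.216·x + 94.714·y = 10184.729549
det = 145.746·94.714 − 86.600·137.216 = 1921.281044
x = (10191.240428·94.714 − 86.600·10184.729549) / 1921.281044 = 43.333362
y = (145.746·10184.729549 − 10191.240428·137.216) / 1921.281044 = 44.752613
|P − Q| = √((43.333362 − 29.142)² + (44.752613 − -26.620)²) = 72.769805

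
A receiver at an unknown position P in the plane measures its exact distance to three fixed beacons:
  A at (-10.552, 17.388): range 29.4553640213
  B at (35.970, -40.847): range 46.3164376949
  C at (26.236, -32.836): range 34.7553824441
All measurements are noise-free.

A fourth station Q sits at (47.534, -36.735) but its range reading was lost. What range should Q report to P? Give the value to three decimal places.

eq1: (x + 10.552)² + (y − 17.388)² = 29.4553640213²
eq2: (x − 35.970)² + (y + 40.847)² = 46.3164376949²
eq3: (x − 26.236)² + (y + 32.836)² = 34.7553824441²
eq1−eq2, eq1−eq3 (x²,y² cancel):
  93.044·x − 116.470·y = 1271.037130
  73.576·x − 100.448·y = 1012.525205
det = 93.044·-100.448 − -116.470·73.576 = -776.686992
x = (1271.037130·-100.448 − -116.470·1012.525205) / -776.686992 = 12.546015
y = (93.044·1012.525205 − 1271.037130·73.576) / -776.686992 = -0.890407
|P − Q| = √((12.546015 − 47.534)² + (-0.890407 − -36.735)²) = 50.089859

50.090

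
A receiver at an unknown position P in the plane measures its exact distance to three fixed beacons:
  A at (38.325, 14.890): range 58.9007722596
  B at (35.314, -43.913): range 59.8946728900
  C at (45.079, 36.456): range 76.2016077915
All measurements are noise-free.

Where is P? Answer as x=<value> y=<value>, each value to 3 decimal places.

x=-14.643 y=-10.872

eq1: (x − 38.325)² + (y − 14.890)² = 58.9007722596²
eq2: (x − 35.314)² + (y + 43.913)² = 59.8946728900²
eq3: (x − 45.079)² + (y − 36.456)² = 76.2016077915²
eq3−eq1, eq3−eq2 (x²,y² cancel):
  -13.508·x − 43.132·y = 666.745605
  -19.530·x − 160.738·y = 2033.587177
det = -13.508·-160.738 − -43.132·-19.530 = 1328.880944
x = (666.745605·-160.738 − -43.132·2033.587177) / 1328.880944 = -14.642902
y = (-13.508·2033.587177 − 666.745605·-19.530) / 1328.880944 = -10.872422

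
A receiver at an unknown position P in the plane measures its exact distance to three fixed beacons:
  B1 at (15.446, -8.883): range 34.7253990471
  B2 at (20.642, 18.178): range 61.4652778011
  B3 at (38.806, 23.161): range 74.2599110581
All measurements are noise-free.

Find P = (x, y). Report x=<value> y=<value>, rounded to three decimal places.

x=-1.684 y=-39.089

eq1: (x − 15.446)² + (y + 8.883)² = 34.7253990471²
eq2: (x − 20.642)² + (y − 18.178)² = 61.4652778011²
eq3: (x − 38.806)² + (y − 23.161)² = 74.2599110581²
eq2−eq1, eq2−eq3 (x²,y² cancel):
  -10.392·x − 54.122·y = 2133.081793
  36.328·x + 9.966·y = -450.748306
det = -10.392·9.966 − -54.122·36.328 = 1862.577344
x = (2133.081793·9.966 − -54.122·-450.748306) / 1862.577344 = -1.684283
y = (-10.392·-450.748306 − 2133.081793·36.328) / 1862.577344 = -39.089072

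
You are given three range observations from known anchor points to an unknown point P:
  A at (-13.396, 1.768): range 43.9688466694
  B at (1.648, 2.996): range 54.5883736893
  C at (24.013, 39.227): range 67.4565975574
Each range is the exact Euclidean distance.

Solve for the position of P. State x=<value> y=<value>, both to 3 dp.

eq1: (x + 13.396)² + (y − 1.768)² = 43.9688466694²
eq2: (x − 1.648)² + (y − 2.996)² = 54.5883736893²
eq3: (x − 24.013)² + (y − 39.227)² = 67.4565975574²
eq3−eq2, eq3−eq1 (x²,y² cancel):
  -44.730·x − 72.462·y = -533.187766
  -74.818·x − 74.918·y = 684.330019
det = -44.730·-74.918 − -72.462·-74.818 = -2070.379776
x = (-533.187766·-74.918 − -72.462·684.330019) / -2070.379776 = -43.244860
y = (-44.730·684.330019 − -533.187766·-74.818) / -2070.379776 = 34.052750

x=-43.245 y=34.053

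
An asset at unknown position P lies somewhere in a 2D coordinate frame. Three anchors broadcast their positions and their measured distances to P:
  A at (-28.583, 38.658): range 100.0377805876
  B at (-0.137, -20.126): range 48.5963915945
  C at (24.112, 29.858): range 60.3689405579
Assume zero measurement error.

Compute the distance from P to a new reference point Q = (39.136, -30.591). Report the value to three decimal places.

10.354

eq1: (x + 28.583)² + (y − 38.658)² = 100.0377805876²
eq2: (x + 0.137)² + (y + 20.126)² = 48.5963915945²
eq3: (x − 24.112)² + (y − 29.858)² = 60.3689405579²
eq2−eq3, eq2−eq1 (x²,y² cancel):
  48.498·x + 99.968·y = -214.985645
  -56.892·x + 117.568·y = -5739.594061
det = 48.498·117.568 − 99.968·-56.892 = 11389.192320
x = (-214.985645·117.568 − 99.968·-5739.594061) / 11389.192320 = 48.159719
y = (48.498·-5739.594061 − -214.985645·-56.892) / 11389.192320 = -25.514522
|P − Q| = √((48.159719 − 39.136)² + (-25.514522 − -30.591)²) = 10.353654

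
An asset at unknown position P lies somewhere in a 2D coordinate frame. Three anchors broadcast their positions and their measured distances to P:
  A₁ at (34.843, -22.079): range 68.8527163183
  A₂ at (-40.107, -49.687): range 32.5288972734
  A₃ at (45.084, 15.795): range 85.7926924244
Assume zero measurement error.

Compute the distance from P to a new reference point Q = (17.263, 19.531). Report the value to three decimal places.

63.291

eq1: (x − 34.843)² + (y + 22.079)² = 68.8527163183²
eq2: (x + 40.107)² + (y + 49.687)² = 32.5288972734²
eq3: (x − 45.084)² + (y − 15.795)² = 85.7926924244²
eq1−eq3, eq1−eq2 (x²,y² cancel):
  20.482·x + 75.748·y = -2039.157338
  -149.900·x − 55.216·y = 6058.419915
det = 20.482·-55.216 − 75.748·-149.900 = 10223.691088
x = (-2039.157338·-55.216 − 75.748·6058.419915) / 10223.691088 = -33.874173
y = (20.482·6058.419915 − -2039.157338·-149.900) / 10223.691088 = -17.760819
|P − Q| = √((-33.874173 − 17.263)² + (-17.760819 − 19.531)²) = 63.290522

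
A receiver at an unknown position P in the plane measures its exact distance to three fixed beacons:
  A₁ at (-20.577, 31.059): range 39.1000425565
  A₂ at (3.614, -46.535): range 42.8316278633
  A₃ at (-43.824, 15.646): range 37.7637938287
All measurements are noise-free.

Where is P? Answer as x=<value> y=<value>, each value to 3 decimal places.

x=-13.968 y=-7.478

eq1: (x + 20.577)² + (y − 31.059)² = 39.1000425565²
eq2: (x − 3.614)² + (y + 46.535)² = 42.8316278633²
eq3: (x + 43.824)² + (y − 15.646)² = 37.7637938287²
eq3−eq2, eq3−eq1 (x²,y² cancel):
  94.876·x − 124.362·y = -395.217292
  46.494·x + 30.826·y = -879.975086
det = 94.876·30.826 − -124.362·46.494 = 8706.734404
x = (-395.217292·30.826 − -124.362·-879.975086) / 8706.734404 = -13.968317
y = (94.876·-879.975086 − -395.217292·46.494) / 8706.734404 = -7.478497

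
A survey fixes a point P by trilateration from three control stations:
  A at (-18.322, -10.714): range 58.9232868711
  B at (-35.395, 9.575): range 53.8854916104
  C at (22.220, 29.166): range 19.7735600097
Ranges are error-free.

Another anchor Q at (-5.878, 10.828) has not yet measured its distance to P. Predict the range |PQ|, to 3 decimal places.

eq1: (x + 18.322)² + (y + 10.714)² = 58.9232868711²
eq2: (x + 35.395)² + (y − 9.575)² = 53.8854916104²
eq3: (x − 22.220)² + (y − 29.166)² = 19.7735600097²
eq3−eq2, eq3−eq1 (x²,y² cancel):
  -115.230·x − 39.182·y = -2512.549837
  -81.084·x − 79.760·y = -3974.858536
det = -115.230·-79.760 − -39.182·-81.084 = 6013.711512
x = (-2512.549837·-79.760 − -39.182·-3974.858536) / 6013.711512 = 7.426041
y = (-115.230·-3974.858536 − -2512.549837·-81.084) / 6013.711512 = 42.285926
|P − Q| = √((7.426041 − -5.878)² + (42.285926 − 10.828)²) = 34.155506

34.156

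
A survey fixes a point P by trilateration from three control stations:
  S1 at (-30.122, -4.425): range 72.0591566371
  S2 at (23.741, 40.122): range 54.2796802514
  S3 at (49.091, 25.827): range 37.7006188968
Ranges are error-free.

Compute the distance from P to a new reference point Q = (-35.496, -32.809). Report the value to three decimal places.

80.111

eq1: (x + 30.122)² + (y + 4.425)² = 72.0591566371²
eq2: (x − 23.741)² + (y − 40.122)² = 54.2796802514²
eq3: (x − 49.091)² + (y − 25.827)² = 37.7006188968²
eq2−eq1, eq2−eq3 (x²,y² cancel):
  -107.726·x − 89.094·y = -3492.732823
  50.700·x − 28.590·y = 2428.497268
det = -107.726·-28.590 − -89.094·50.700 = 7596.952140
x = (-3492.732823·-28.590 − -89.094·2428.497268) / 7596.952140 = 41.624820
y = (-107.726·2428.497268 − -3492.732823·50.700) / 7596.952140 = -11.126928
|P − Q| = √((41.624820 − -35.496)² + (-11.126928 − -32.809)²) = 80.110755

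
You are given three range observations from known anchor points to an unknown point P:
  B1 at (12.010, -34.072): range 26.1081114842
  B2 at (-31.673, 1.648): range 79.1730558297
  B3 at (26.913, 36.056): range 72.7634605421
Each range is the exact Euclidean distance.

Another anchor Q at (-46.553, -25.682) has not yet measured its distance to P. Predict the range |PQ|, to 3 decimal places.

85.219

eq1: (x − 12.010)² + (y + 34.072)² = 26.1081114842²
eq2: (x + 31.673)² + (y − 1.648)² = 79.1730558297²
eq3: (x − 26.913)² + (y − 36.056)² = 72.7634605421²
eq3−eq2, eq3−eq1 (x²,y² cancel):
  -117.172·x − 68.816·y = -1992.301451
  -29.806·x − 140.256·y = 3893.684284
det = -117.172·-140.256 − -68.816·-29.806 = 14382.946336
x = (-1992.301451·-140.256 − -68.816·3893.684284) / 14382.946336 = 38.057572
y = (-117.172·3893.684284 − -1992.301451·-29.806) / 14382.946336 = -35.848935
|P − Q| = √((38.057572 − -46.553)² + (-35.848935 − -25.682)²) = 85.219220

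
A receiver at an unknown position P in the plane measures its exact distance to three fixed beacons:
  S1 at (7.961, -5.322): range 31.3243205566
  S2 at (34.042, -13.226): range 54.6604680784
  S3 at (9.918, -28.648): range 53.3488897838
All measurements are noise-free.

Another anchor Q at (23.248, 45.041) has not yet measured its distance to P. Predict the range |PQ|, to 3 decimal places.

39.186

eq1: (x − 7.961)² + (y + 5.322)² = 31.3243205566²
eq2: (x − 34.042)² + (y + 13.226)² = 54.6604680784²
eq3: (x − 9.918)² + (y + 28.648)² = 53.3488897838²
eq2−eq3, eq2−eq1 (x²,y² cancel):
  -48.248·x − 30.844·y = -273.047483
  -52.162·x + 15.808·y = 764.470077
det = -48.248·15.808 − -30.844·-52.162 = -2371.589112
x = (-273.047483·15.808 − -30.844·764.470077) / -2371.589112 = -8.122394
y = (-48.248·764.470077 − -273.047483·-52.162) / -2371.589112 = 21.558058
|P − Q| = √((-8.122394 − 23.248)² + (21.558058 − 45.041)²) = 39.186097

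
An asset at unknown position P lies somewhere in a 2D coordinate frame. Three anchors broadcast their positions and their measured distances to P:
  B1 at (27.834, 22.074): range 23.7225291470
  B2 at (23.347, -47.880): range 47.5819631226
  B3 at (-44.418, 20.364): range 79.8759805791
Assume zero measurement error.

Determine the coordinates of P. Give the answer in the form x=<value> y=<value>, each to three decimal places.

x=32.496 y=-1.186

eq1: (x − 27.834)² + (y − 22.074)² = 23.7225291470²
eq2: (x − 23.347)² + (y + 47.880)² = 47.5819631226²
eq3: (x + 44.418)² + (y − 20.364)² = 79.8759805791²
eq2−eq3, eq2−eq1 (x²,y² cancel):
  -135.530·x + 136.488·y = -4566.054648
  8.974·x + 139.908·y = 125.701048
det = -135.530·139.908 − 136.488·8.974 = -20186.574552
x = (-4566.054648·139.908 − 136.488·125.701048) / -20186.574552 = 32.496066
y = (-135.530·125.701048 − -4566.054648·8.974) / -20186.574552 = -1.185913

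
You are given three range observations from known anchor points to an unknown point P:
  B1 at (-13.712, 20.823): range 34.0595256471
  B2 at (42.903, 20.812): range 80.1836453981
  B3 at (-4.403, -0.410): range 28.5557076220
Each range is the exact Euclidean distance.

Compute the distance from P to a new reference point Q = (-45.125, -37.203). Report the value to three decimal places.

32.090

eq1: (x + 13.712)² + (y − 20.823)² = 34.0595256471²
eq2: (x − 42.903)² + (y − 20.812)² = 80.1836453981²
eq3: (x + 4.403)² + (y + 0.410)² = 28.5557076220²
eq1−eq2, eq1−eq3 (x²,y² cancel):
  113.230·x − 0.022·y = -3617.175222
  18.618·x − 42.466·y = -257.438914
det = 113.230·-42.466 − -0.022·18.618 = -4808.015584
x = (-3617.175222·-42.466 − -0.022·-257.438914) / -4808.015584 = -31.946922
y = (113.230·-257.438914 − -3617.175222·18.618) / -4808.015584 = -7.943976
|P − Q| = √((-31.946922 − -45.125)² + (-7.943976 − -37.203)²) = 32.089753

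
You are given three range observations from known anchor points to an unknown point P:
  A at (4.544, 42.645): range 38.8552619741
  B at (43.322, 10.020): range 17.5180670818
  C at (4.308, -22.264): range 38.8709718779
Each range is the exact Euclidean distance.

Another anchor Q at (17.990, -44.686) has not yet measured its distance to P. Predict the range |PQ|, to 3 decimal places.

55.362

eq1: (x − 4.544)² + (y − 42.645)² = 38.8552619741²
eq2: (x − 43.322)² + (y − 10.020)² = 17.5180670818²
eq3: (x − 4.308)² + (y + 22.264)² = 38.8709718779²
eq1−eq3, eq1−eq2 (x²,y² cancel):
  -0.472·x − 129.818·y = -1326.220473
  77.556·x − 65.250·y = 1340.800832
det = -0.472·-65.250 − -129.818·77.556 = 10098.962808
x = (-1326.220473·-65.250 − -129.818·1340.800832) / 10098.962808 = 25.804231
y = (-0.472·1340.800832 − -1326.220473·77.556) / 10098.962808 = 10.122178
|P − Q| = √((25.804231 − 17.990)² + (10.122178 − -44.686)²) = 55.362429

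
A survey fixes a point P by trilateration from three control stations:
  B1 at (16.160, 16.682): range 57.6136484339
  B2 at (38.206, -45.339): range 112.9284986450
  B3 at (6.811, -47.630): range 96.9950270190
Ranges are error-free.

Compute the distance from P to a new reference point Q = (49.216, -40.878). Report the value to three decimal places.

eq1: (x − 16.160)² + (y − 16.682)² = 57.6136484339²
eq2: (x − 38.206)² + (y + 45.339)² = 112.9284986450²
eq3: (x − 6.811)² + (y + 47.630)² = 96.9950270190²
eq2−eq1, eq2−eq3 (x²,y² cancel):
  -44.092·x + 124.042·y = 6457.624687
  -62.790·x − 4.582·y = 2144.493804
det = -44.092·-4.582 − 124.042·-62.790 = 7990.626724
x = (6457.624687·-4.582 − 124.042·2144.493804) / 7990.626724 = -36.992860
y = (-44.092·2144.493804 − 6457.624687·-62.790) / 7990.626724 = 38.910494
|P − Q| = √((-36.992860 − 49.216)² + (38.910494 − -40.878)²) = 117.465618

117.466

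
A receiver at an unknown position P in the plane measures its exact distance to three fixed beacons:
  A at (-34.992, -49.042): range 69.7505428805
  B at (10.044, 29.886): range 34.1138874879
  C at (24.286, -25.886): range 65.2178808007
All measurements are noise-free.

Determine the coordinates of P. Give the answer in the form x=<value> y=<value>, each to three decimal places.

x=-22.475 y=19.576

eq1: (x + 34.992)² + (y + 49.042)² = 69.7505428805²
eq2: (x − 10.044)² + (y − 29.886)² = 34.1138874879²
eq3: (x − 24.286)² + (y + 25.886)² = 65.2178808007²
eq3−eq2, eq3−eq1 (x²,y² cancel):
  -28.484·x + 111.544·y = 2823.774797
  -118.556·x − 46.312·y = 1757.896780
det = -28.484·-46.312 − 111.544·-118.556 = 14543.361472
x = (2823.774797·-46.312 − 111.544·1757.896780) / 14543.361472 = -22.474687
y = (-28.484·1757.896780 − 2823.774797·-118.556) / 14543.361472 = 19.576184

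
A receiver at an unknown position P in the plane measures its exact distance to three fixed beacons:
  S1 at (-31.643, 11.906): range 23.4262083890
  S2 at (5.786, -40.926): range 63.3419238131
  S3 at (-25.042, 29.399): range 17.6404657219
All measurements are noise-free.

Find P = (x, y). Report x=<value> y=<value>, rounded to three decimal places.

x=-9.834 y=20.460

eq1: (x + 31.643)² + (y − 11.906)² = 23.4262083890²
eq2: (x − 5.786)² + (y + 40.926)² = 63.3419238131²
eq3: (x + 25.042)² + (y − 29.399)² = 17.6404657219²
eq2−eq3, eq2−eq1 (x²,y² cancel):
  -61.656·x + 140.650·y = 3484.000974
  -74.858·x + 105.664·y = 2898.029086
det = -61.656·105.664 − 140.650·-74.858 = 4013.958116
x = (3484.000974·105.664 − 140.650·2898.029086) / 4013.958116 = -9.834261
y = (-61.656·2898.029086 − 3484.000974·-74.858) / 4013.958116 = 20.459721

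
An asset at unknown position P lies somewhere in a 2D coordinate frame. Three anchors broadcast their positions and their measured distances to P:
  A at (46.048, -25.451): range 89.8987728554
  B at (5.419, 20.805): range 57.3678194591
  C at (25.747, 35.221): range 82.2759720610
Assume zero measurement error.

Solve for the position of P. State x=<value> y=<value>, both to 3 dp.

x=-42.610 y=-10.568

eq1: (x − 46.048)² + (y + 25.451)² = 89.8987728554²
eq2: (x − 5.419)² + (y − 20.805)² = 57.3678194591²
eq3: (x − 25.747)² + (y − 35.221)² = 82.2759720610²
eq2−eq1, eq2−eq3 (x²,y² cancel):
  81.258·x − 92.512·y = -2484.764532
  40.656·x + 28.832·y = -2037.055605
det = 81.258·28.832 − -92.512·40.656 = 6103.998528
x = (-2484.764532·28.832 − -92.512·-2037.055605) / 6103.998528 = -42.610236
y = (81.258·-2037.055605 − -2484.764532·40.656) / 6103.998528 = -10.567905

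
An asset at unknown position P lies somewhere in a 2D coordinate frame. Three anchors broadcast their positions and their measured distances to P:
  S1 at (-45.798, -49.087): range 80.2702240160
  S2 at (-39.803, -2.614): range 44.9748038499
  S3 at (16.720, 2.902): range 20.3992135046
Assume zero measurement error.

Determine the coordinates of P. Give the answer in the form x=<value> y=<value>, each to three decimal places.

eq1: (x + 45.798)² + (y + 49.087)² = 80.2702240160²
eq2: (x + 39.803)² + (y + 2.614)² = 44.9748038499²
eq3: (x − 16.720)² + (y − 2.902)² = 20.3992135046²
eq3−eq2, eq3−eq1 (x²,y² cancel):
  -113.046·x − 11.032·y = -303.473269
  -125.036·x − 103.978·y = -1808.170583
det = -113.046·-103.978 − -11.032·-125.036 = 10374.899836
x = (-303.473269·-103.978 − -11.032·-1808.170583) / 10374.899836 = 1.118739
y = (-113.046·-1808.170583 − -303.473269·-125.036) / 10374.899836 = 16.044624

x=1.119 y=16.045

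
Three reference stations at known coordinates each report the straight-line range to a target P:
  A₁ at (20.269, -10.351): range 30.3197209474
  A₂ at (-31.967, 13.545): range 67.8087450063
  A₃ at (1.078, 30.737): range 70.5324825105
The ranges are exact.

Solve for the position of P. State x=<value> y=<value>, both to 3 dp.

x=10.732 y=-39.132

eq1: (x − 20.269)² + (y + 10.351)² = 30.3197209474²
eq2: (x + 31.967)² + (y − 13.545)² = 67.8087450063²
eq3: (x − 1.078)² + (y − 30.737)² = 70.5324825105²
eq2−eq1, eq2−eq3 (x²,y² cancel):
  104.472·x − 47.792·y = 2991.359869
  66.090·x + 34.384·y = -636.236051
det = 104.472·34.384 − -47.792·66.090 = 6750.738528
x = (2991.359869·34.384 − -47.792·-636.236051) / 6750.738528 = 10.731852
y = (104.472·-636.236051 − 2991.359869·66.090) / 6750.738528 = -39.131693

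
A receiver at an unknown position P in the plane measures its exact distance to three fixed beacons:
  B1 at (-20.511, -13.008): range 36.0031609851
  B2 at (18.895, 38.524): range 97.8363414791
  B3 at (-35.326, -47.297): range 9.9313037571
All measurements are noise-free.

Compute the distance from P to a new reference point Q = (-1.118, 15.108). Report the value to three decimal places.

eq1: (x + 20.511)² + (y + 13.008)² = 36.0031609851²
eq2: (x − 18.895)² + (y − 38.524)² = 97.8363414791²
eq3: (x + 35.326)² + (y + 47.297)² = 9.9313037571²
eq2−eq3, eq2−eq1 (x²,y² cancel):
  -108.442·x − 171.642·y = 11117.131804
  -78.812·x − 103.064·y = 7024.511697
det = -108.442·-103.064 − -171.642·-78.812 = -2350.983016
x = (11117.131804·-103.064 − -171.642·7024.511697) / -2350.983016 = -25.489408
y = (-108.442·7024.511697 − 11117.131804·-78.812) / -2350.983016 = -48.665300
|P − Q| = √((-25.489408 − -1.118)² + (-48.665300 − 15.108)²) = 68.271512

68.272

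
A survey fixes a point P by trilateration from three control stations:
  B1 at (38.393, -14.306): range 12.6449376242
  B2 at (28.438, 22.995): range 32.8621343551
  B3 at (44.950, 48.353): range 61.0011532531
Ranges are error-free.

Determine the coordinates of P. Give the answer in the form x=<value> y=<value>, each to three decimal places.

x=26.573 y=-9.814

eq1: (x − 38.393)² + (y + 14.306)² = 12.6449376242²
eq2: (x − 28.438)² + (y − 22.995)² = 32.8621343551²
eq3: (x − 44.950)² + (y − 48.353)² = 61.0011532531²
eq3−eq1, eq3−eq2 (x²,y² cancel):
  -13.114·x − 125.318·y = 881.415227
  -33.024·x − 50.716·y = -379.804416
det = -13.114·-50.716 − -125.318·-33.024 = -3473.412008
x = (881.415227·-50.716 − -125.318·-379.804416) / -3473.412008 = 26.572772
y = (-13.114·-379.804416 − 881.415227·-33.024) / -3473.412008 = -9.814157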